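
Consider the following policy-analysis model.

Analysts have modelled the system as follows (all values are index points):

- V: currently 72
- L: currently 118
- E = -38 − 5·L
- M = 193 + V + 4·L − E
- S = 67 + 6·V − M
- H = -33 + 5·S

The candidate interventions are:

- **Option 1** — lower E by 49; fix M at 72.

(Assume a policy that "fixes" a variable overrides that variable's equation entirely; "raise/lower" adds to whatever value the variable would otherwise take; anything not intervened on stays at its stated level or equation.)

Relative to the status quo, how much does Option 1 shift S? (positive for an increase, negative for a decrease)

Baseline:
  V = 72
  L = 118
  E = -38 − 5·118 = -628
  M = 193 + 72 + 4·118 − (-628) = 1365
  S = 67 + 6·72 − 1365 = -866
Option 1 (E − 49, M := 72):
  V = 72
  L = 118
  E = -38 − 5·118 (−49 from intervention) = -677
  M = 72
  S = 67 + 6·72 − 72 = 427
Change in S: 427 − (-866) = 1293

1293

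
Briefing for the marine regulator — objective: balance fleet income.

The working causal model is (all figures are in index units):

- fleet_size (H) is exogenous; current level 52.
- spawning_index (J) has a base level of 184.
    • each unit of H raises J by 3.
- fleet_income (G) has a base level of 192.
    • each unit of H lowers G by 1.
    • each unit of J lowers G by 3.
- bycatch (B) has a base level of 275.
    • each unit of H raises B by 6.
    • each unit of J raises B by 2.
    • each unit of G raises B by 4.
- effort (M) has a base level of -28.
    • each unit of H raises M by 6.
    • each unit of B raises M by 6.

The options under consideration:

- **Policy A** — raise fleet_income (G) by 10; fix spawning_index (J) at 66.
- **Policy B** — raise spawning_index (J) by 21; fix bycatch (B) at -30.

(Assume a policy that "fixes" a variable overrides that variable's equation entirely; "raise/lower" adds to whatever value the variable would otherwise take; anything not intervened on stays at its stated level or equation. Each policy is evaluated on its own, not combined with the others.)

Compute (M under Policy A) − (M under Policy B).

Policy A (G + 10, J := 66):
  H = 52
  J = 66
  G = 192 − 52 − 3·66 (+10 from intervention) = -48
  B = 275 + 6·52 + 2·66 + 4·(-48) = 527
  M = -28 + 6·52 + 6·527 = 3446
Policy B (J + 21, B := -30):
  H = 52
  J = 184 + 3·52 (+21 from intervention) = 361
  G = 192 − 52 − 3·361 = -943
  B = -30
  M = -28 + 6·52 + 6·(-30) = 104
M: 3446 − 104 = 3342

3342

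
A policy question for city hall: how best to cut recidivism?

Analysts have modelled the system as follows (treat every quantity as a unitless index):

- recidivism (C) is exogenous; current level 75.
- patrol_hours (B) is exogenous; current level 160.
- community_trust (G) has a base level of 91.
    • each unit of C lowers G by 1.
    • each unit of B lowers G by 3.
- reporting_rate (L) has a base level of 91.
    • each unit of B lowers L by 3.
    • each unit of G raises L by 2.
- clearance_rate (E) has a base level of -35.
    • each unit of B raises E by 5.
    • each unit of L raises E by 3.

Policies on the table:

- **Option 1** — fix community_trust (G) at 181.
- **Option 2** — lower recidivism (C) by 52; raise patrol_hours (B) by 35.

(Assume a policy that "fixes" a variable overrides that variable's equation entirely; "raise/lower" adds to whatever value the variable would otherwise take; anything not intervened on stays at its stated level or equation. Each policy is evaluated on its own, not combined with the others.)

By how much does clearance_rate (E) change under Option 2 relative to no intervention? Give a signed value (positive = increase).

Baseline:
  C = 75
  B = 160
  G = 91 − 75 − 3·160 = -464
  L = 91 − 3·160 + 2·(-464) = -1317
  E = -35 + 5·160 + 3·(-1317) = -3186
Option 2 (C − 52, B + 35):
  C = 75 − 52 = 23
  B = 160 + 35 = 195
  G = 91 − 23 − 3·195 = -517
  L = 91 − 3·195 + 2·(-517) = -1528
  E = -35 + 5·195 + 3·(-1528) = -3644
Change in E: -3644 − (-3186) = -458

-458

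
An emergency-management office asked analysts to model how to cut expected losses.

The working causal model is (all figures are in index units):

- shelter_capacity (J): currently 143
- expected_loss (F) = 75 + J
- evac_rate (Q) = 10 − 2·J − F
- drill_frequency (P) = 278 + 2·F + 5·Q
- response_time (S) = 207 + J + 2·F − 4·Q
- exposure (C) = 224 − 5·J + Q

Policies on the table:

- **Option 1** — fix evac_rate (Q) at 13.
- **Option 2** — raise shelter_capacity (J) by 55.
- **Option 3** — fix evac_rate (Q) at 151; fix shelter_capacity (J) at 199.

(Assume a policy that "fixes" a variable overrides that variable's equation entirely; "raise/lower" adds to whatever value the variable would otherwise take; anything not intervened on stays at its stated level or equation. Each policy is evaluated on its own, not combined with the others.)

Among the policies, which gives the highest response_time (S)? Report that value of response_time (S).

3587

Option 1 (Q := 13):
  J = 143
  F = 75 + 143 = 218
  Q = 13
  S = 207 + 143 + 2·218 − 4·13 = 734
Option 2 (J + 55):
  J = 143 + 55 = 198
  F = 75 + 198 = 273
  Q = 10 − 2·198 − 273 = -659
  S = 207 + 198 + 2·273 − 4·(-659) = 3587
Option 3 (Q := 151, J := 199):
  J = 199
  F = 75 + 199 = 274
  Q = 151
  S = 207 + 199 + 2·274 − 4·151 = 350
Comparing — Option 1: S=734, Option 2: S=3587, Option 3: S=350. Highest is 3587 (Option 2).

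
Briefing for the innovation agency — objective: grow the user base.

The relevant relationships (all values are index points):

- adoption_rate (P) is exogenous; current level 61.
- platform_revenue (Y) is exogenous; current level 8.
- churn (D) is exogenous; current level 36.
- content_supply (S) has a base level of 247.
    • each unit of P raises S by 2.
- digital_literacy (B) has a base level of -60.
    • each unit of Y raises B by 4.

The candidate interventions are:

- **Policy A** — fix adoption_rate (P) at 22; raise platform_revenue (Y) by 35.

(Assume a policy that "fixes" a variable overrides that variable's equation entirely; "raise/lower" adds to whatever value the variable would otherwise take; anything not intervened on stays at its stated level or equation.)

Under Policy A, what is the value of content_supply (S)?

Policy A (P := 22, Y + 35):
  P = 22
  S = 247 + 2·22 = 291

291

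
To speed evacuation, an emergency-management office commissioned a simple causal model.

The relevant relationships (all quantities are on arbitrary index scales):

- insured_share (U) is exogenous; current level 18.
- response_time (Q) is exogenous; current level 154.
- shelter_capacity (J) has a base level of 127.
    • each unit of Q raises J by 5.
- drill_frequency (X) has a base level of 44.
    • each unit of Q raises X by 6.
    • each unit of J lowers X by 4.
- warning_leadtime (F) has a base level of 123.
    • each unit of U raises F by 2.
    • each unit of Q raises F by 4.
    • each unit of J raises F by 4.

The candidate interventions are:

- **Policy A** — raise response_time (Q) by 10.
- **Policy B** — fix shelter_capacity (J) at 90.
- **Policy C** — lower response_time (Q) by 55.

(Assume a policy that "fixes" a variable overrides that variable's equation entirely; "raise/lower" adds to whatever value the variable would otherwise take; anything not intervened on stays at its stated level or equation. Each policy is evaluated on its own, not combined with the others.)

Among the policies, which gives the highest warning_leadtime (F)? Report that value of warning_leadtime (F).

Policy A (Q + 10):
  U = 18
  Q = 154 + 10 = 164
  J = 127 + 5·164 = 947
  F = 123 + 2·18 + 4·164 + 4·947 = 4603
Policy B (J := 90):
  U = 18
  Q = 154
  J = 90
  F = 123 + 2·18 + 4·154 + 4·90 = 1135
Policy C (Q − 55):
  U = 18
  Q = 154 − 55 = 99
  J = 127 + 5·99 = 622
  F = 123 + 2·18 + 4·99 + 4·622 = 3043
Comparing — Policy A: F=4603, Policy B: F=1135, Policy C: F=3043. Highest is 4603 (Policy A).

4603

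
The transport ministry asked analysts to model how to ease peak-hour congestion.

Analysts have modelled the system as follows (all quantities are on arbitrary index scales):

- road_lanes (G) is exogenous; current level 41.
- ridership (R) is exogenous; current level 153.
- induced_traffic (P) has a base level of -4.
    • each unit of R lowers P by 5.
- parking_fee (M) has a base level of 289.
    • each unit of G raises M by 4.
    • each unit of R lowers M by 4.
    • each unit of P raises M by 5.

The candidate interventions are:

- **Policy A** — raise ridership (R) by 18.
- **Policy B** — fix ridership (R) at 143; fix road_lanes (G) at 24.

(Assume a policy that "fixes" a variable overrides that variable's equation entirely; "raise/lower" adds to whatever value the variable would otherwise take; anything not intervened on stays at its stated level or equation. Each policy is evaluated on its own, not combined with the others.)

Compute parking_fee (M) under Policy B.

-3782

Policy B (R := 143, G := 24):
  G = 24
  R = 143
  P = -4 − 5·143 = -719
  M = 289 + 4·24 − 4·143 + 5·(-719) = -3782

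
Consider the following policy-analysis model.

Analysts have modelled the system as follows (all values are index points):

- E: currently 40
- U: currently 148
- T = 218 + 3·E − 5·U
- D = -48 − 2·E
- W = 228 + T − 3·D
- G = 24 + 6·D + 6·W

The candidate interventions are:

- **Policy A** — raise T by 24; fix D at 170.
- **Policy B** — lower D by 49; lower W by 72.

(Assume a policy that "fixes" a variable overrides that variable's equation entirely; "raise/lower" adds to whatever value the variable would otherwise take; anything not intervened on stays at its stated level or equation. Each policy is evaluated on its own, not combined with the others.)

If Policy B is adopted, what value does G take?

Policy B (D − 49, W − 72):
  E = 40
  U = 148
  T = 218 + 3·40 − 5·148 = -402
  D = -48 − 2·40 (−49 from intervention) = -177
  W = 228 + (-402) − 3·(-177) (−72 from intervention) = 285
  G = 24 + 6·(-177) + 6·285 = 672

672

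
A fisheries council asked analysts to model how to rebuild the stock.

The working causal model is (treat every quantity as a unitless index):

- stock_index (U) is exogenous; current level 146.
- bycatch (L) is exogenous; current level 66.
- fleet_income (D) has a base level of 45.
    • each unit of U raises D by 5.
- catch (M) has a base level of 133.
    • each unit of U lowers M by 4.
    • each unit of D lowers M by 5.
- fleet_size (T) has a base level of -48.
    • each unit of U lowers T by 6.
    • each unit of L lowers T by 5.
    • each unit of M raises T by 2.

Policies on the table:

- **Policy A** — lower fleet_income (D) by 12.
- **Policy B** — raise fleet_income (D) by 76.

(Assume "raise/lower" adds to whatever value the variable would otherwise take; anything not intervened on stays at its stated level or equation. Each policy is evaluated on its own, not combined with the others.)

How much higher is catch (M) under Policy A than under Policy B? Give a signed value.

440

Policy A (D − 12):
  U = 146
  D = 45 + 5·146 (−12 from intervention) = 763
  M = 133 − 4·146 − 5·763 = -4266
Policy B (D + 76):
  U = 146
  D = 45 + 5·146 (+76 from intervention) = 851
  M = 133 − 4·146 − 5·851 = -4706
M: -4266 − (-4706) = 440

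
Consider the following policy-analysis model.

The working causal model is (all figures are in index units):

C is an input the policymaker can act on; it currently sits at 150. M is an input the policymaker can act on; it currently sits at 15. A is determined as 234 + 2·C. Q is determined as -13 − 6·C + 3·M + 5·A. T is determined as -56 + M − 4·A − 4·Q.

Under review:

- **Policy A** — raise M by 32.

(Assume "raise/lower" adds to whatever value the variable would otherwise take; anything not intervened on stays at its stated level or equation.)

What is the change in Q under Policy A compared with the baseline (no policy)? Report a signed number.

96

Baseline:
  C = 150
  M = 15
  A = 234 + 2·150 = 534
  Q = -13 − 6·150 + 3·15 + 5·534 = 1802
Policy A (M + 32):
  C = 150
  M = 15 + 32 = 47
  A = 234 + 2·150 = 534
  Q = -13 − 6·150 + 3·47 + 5·534 = 1898
Change in Q: 1898 − 1802 = 96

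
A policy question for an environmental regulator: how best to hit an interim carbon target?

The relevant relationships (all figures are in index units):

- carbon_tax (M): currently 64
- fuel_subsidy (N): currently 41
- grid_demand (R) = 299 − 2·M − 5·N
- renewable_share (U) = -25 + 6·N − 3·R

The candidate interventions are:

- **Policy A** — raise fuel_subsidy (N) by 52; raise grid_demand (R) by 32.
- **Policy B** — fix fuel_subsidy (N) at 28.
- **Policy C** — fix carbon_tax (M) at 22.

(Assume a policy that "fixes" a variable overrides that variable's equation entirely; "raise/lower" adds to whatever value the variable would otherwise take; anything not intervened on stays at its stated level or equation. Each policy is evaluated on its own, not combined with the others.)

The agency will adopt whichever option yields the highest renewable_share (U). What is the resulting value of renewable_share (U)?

1319

Policy A (N + 52, R + 32):
  M = 64
  N = 41 + 52 = 93
  R = 299 − 2·64 − 5·93 (+32 from intervention) = -262
  U = -25 + 6·93 − 3·(-262) = 1319
Policy B (N := 28):
  M = 64
  N = 28
  R = 299 − 2·64 − 5·28 = 31
  U = -25 + 6·28 − 3·31 = 50
Policy C (M := 22):
  M = 22
  N = 41
  R = 299 − 2·22 − 5·41 = 50
  U = -25 + 6·41 − 3·50 = 71
Comparing — Policy A: U=1319, Policy B: U=50, Policy C: U=71. Highest is 1319 (Policy A).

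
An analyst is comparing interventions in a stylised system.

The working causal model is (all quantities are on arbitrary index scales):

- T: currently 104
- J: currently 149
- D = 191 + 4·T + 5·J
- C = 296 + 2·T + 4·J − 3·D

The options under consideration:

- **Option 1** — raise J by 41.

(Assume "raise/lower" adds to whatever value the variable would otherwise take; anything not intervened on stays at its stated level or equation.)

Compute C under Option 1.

-3407

Option 1 (J + 41):
  T = 104
  J = 149 + 41 = 190
  D = 191 + 4·104 + 5·190 = 1557
  C = 296 + 2·104 + 4·190 − 3·1557 = -3407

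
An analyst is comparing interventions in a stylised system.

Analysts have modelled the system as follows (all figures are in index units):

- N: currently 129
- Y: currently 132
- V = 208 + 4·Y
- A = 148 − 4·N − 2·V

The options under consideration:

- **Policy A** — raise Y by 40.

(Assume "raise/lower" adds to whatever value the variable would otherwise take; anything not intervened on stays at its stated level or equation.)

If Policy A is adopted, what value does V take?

896

Policy A (Y + 40):
  Y = 132 + 40 = 172
  V = 208 + 4·172 = 896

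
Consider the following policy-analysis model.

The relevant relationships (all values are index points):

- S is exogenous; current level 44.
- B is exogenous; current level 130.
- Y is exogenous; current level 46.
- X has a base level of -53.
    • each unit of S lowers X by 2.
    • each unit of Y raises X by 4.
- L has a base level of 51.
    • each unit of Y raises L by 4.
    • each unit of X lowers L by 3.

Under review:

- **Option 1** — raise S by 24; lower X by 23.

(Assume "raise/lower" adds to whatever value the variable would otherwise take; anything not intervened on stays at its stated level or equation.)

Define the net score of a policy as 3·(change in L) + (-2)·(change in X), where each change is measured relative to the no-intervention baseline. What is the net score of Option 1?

Baseline:
  S = 44
  Y = 46
  X = -53 − 2·44 + 4·46 = 43
  L = 51 + 4·46 − 3·43 = 106
Option 1 (S + 24, X − 23):
  S = 44 + 24 = 68
  Y = 46
  X = -53 − 2·68 + 4·46 (−23 from intervention) = -28
  L = 51 + 4·46 − 3·(-28) = 319
ΔL = 319 − 106 = 213; ΔX = -28 − 43 = -71
Score = 3·213 + (-2)·(-71) = 781

781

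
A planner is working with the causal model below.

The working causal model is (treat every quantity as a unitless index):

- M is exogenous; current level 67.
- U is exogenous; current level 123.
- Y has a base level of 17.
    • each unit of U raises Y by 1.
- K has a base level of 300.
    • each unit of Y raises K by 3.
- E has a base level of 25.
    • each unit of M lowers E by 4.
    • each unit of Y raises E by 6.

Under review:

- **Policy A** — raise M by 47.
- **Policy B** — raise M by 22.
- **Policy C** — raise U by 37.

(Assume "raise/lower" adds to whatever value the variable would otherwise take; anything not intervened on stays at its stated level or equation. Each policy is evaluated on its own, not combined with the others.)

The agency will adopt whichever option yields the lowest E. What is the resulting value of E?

Policy A (M + 47):
  M = 67 + 47 = 114
  U = 123
  Y = 17 + 123 = 140
  E = 25 − 4·114 + 6·140 = 409
Policy B (M + 22):
  M = 67 + 22 = 89
  U = 123
  Y = 17 + 123 = 140
  E = 25 − 4·89 + 6·140 = 509
Policy C (U + 37):
  M = 67
  U = 123 + 37 = 160
  Y = 17 + 160 = 177
  E = 25 − 4·67 + 6·177 = 819
Comparing — Policy A: E=409, Policy B: E=509, Policy C: E=819. Lowest is 409 (Policy A).

409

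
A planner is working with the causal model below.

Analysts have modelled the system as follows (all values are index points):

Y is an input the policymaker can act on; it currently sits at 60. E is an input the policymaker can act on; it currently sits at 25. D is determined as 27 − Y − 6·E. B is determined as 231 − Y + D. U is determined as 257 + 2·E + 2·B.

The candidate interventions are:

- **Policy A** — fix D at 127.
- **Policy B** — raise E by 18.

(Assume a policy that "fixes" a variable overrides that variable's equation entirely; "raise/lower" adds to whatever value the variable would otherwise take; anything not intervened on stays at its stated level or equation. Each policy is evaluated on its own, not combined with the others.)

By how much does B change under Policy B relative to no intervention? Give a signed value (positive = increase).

Baseline:
  Y = 60
  E = 25
  D = 27 − 60 − 6·25 = -183
  B = 231 − 60 + (-183) = -12
Policy B (E + 18):
  Y = 60
  E = 25 + 18 = 43
  D = 27 − 60 − 6·43 = -291
  B = 231 − 60 + (-291) = -120
Change in B: -120 − (-12) = -108

-108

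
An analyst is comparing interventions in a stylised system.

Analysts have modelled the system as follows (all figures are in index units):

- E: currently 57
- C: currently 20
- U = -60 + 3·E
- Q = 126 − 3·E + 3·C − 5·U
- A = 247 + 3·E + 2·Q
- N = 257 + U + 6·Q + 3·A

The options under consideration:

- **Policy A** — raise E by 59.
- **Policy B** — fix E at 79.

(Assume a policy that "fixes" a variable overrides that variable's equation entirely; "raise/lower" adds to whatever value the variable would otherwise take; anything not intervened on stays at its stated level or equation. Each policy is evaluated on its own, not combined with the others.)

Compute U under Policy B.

177

Policy B (E := 79):
  E = 79
  U = -60 + 3·79 = 177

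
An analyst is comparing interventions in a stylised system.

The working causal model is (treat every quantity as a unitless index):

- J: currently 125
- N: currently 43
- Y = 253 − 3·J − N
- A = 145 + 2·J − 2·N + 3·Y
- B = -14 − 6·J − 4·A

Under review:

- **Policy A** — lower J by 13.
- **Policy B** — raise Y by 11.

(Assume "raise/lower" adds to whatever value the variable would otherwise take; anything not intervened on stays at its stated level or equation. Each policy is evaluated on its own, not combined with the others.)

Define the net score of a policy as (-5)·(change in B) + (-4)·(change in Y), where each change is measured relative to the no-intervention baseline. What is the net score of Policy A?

Baseline:
  J = 125
  N = 43
  Y = 253 − 3·125 − 43 = -165
  A = 145 + 2·125 − 2·43 + 3·(-165) = -186
  B = -14 − 6·125 − 4·(-186) = -20
Policy A (J − 13):
  J = 125 − 13 = 112
  N = 43
  Y = 253 − 3·112 − 43 = -126
  A = 145 + 2·112 − 2·43 + 3·(-126) = -95
  B = -14 − 6·112 − 4·(-95) = -306
ΔB = -306 − (-20) = -286; ΔY = -126 − (-165) = 39
Score = (-5)·(-286) + (-4)·39 = 1274

1274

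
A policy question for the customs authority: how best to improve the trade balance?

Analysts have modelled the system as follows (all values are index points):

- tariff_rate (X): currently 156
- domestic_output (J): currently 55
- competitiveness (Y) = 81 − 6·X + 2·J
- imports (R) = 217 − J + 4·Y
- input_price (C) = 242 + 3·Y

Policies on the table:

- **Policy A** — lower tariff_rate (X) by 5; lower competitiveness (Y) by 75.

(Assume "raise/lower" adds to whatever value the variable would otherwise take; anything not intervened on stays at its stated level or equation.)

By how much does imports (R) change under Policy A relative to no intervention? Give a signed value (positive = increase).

-180

Baseline:
  X = 156
  J = 55
  Y = 81 − 6·156 + 2·55 = -745
  R = 217 − 55 + 4·(-745) = -2818
Policy A (X − 5, Y − 75):
  X = 156 − 5 = 151
  J = 55
  Y = 81 − 6·151 + 2·55 (−75 from intervention) = -790
  R = 217 − 55 + 4·(-790) = -2998
Change in R: -2998 − (-2818) = -180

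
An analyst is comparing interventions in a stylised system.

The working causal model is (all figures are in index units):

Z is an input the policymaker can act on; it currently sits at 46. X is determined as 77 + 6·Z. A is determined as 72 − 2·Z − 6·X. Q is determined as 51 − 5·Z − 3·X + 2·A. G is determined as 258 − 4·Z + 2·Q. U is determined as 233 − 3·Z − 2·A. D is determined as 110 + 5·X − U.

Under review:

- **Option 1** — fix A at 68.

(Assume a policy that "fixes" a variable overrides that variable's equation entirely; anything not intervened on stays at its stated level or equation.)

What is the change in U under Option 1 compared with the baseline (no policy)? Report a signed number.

Baseline:
  Z = 46
  X = 77 + 6·46 = 353
  A = 72 − 2·46 − 6·353 = -2138
  U = 233 − 3·46 − 2·(-2138) = 4371
Option 1 (A := 68):
  Z = 46
  X = 77 + 6·46 = 353
  A = 68
  U = 233 − 3·46 − 2·68 = -41
Change in U: -41 − 4371 = -4412

-4412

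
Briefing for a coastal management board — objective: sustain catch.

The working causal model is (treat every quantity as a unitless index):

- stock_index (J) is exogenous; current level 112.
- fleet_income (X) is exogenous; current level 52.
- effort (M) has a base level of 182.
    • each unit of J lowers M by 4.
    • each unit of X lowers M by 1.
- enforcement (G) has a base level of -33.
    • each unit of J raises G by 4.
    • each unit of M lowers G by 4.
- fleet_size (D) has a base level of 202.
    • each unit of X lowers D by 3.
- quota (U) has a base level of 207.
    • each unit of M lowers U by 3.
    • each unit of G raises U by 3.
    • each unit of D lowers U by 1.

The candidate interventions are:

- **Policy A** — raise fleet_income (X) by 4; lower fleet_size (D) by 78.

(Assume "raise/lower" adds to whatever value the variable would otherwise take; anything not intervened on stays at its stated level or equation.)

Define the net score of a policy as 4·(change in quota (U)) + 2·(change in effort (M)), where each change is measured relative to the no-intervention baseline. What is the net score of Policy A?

Baseline:
  J = 112
  X = 52
  M = 182 − 4·112 − 52 = -318
  G = -33 + 4·112 − 4·(-318) = 1687
  D = 202 − 3·52 = 46
  U = 207 − 3·(-318) + 3·1687 − 46 = 6176
Policy A (X + 4, D − 78):
  J = 112
  X = 52 + 4 = 56
  M = 182 − 4·112 − 56 = -322
  G = -33 + 4·112 − 4·(-322) = 1703
  D = 202 − 3·56 (−78 from intervention) = -44
  U = 207 − 3·(-322) + 3·1703 − (-44) = 6326
ΔU = 6326 − 6176 = 150; ΔM = -322 − (-318) = -4
Score = 4·150 + 2·(-4) = 592

592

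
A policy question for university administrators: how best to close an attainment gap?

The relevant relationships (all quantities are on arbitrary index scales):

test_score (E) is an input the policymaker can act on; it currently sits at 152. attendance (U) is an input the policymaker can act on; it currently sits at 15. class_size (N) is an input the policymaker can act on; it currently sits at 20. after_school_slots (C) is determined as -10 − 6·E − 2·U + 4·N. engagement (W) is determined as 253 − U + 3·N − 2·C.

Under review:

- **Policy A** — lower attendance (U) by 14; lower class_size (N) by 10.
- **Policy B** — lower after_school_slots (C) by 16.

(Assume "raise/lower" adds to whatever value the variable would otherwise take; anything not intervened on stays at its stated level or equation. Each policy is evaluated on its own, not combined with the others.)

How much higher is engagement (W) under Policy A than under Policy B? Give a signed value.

-24

Policy A (U − 14, N − 10):
  E = 152
  U = 15 − 14 = 1
  N = 20 − 10 = 10
  C = -10 − 6·152 − 2·1 + 4·10 = -884
  W = 253 − 1 + 3·10 − 2·(-884) = 2050
Policy B (C − 16):
  E = 152
  U = 15
  N = 20
  C = -10 − 6·152 − 2·15 + 4·20 (−16 from intervention) = -888
  W = 253 − 15 + 3·20 − 2·(-888) = 2074
W: 2050 − 2074 = -24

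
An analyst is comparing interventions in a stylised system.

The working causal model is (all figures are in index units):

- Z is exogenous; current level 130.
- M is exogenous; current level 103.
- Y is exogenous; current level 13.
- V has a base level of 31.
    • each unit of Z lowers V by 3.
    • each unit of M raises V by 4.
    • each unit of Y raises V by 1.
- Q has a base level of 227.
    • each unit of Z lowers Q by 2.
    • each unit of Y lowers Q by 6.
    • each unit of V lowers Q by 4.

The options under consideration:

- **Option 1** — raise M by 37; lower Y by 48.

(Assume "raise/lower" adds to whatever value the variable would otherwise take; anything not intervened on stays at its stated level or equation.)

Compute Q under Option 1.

-487

Option 1 (M + 37, Y − 48):
  Z = 130
  M = 103 + 37 = 140
  Y = 13 − 48 = -35
  V = 31 − 3·130 + 4·140 + (-35) = 166
  Q = 227 − 2·130 − 6·(-35) − 4·166 = -487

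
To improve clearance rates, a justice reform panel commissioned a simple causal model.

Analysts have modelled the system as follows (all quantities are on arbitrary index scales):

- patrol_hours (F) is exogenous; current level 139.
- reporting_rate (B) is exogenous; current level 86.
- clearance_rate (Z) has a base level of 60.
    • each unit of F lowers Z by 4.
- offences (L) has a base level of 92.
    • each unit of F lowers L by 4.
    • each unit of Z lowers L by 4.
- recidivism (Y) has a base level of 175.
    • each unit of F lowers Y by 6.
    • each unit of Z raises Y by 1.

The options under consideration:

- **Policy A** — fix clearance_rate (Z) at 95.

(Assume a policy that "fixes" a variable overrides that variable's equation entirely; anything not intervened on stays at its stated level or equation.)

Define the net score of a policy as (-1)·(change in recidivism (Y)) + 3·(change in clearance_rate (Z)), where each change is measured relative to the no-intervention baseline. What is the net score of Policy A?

1182

Baseline:
  F = 139
  Z = 60 − 4·139 = -496
  Y = 175 − 6·139 + (-496) = -1155
Policy A (Z := 95):
  F = 139
  Z = 95
  Y = 175 − 6·139 + 95 = -564
ΔY = -564 − (-1155) = 591; ΔZ = 95 − (-496) = 591
Score = (-1)·591 + 3·591 = 1182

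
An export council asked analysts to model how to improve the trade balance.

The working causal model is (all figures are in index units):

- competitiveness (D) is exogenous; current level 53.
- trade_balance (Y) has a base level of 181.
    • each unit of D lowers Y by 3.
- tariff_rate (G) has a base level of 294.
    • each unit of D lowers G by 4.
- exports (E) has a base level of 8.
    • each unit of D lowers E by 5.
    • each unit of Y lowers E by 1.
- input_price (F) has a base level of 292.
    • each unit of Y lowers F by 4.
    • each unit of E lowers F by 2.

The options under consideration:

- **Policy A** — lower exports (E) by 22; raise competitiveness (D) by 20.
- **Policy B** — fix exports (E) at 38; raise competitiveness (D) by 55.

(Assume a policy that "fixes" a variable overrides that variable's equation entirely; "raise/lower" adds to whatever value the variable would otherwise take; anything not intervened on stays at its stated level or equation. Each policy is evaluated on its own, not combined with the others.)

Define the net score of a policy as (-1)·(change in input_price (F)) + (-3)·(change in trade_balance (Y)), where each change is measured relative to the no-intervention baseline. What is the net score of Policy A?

Baseline:
  D = 53
  Y = 181 − 3·53 = 22
  E = 8 − 5·53 − 22 = -279
  F = 292 − 4·22 − 2·(-279) = 762
Policy A (E − 22, D + 20):
  D = 53 + 20 = 73
  Y = 181 − 3·73 = -38
  E = 8 − 5·73 − (-38) (−22 from intervention) = -341
  F = 292 − 4·(-38) − 2·(-341) = 1126
ΔF = 1126 − 762 = 364; ΔY = -38 − 22 = -60
Score = (-1)·364 + (-3)·(-60) = -184

-184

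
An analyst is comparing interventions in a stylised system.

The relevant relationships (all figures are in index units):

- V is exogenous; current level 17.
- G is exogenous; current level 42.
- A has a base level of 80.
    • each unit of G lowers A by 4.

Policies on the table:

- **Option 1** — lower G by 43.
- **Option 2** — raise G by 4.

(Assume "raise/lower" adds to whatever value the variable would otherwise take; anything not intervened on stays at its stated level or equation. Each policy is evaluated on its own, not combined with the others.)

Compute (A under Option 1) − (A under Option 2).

Option 1 (G − 43):
  G = 42 − 43 = -1
  A = 80 − 4·(-1) = 84
Option 2 (G + 4):
  G = 42 + 4 = 46
  A = 80 − 4·46 = -104
A: 84 − (-104) = 188

188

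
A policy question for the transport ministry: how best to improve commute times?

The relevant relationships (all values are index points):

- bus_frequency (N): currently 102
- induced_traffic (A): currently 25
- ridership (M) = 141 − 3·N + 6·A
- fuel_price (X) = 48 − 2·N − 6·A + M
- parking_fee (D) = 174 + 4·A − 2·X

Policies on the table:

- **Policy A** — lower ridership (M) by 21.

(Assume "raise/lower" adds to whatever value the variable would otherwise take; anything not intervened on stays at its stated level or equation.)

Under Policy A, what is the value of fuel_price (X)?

Policy A (M − 21):
  N = 102
  A = 25
  M = 141 − 3·102 + 6·25 (−21 from intervention) = -36
  X = 48 − 2·102 − 6·25 + (-36) = -342

-342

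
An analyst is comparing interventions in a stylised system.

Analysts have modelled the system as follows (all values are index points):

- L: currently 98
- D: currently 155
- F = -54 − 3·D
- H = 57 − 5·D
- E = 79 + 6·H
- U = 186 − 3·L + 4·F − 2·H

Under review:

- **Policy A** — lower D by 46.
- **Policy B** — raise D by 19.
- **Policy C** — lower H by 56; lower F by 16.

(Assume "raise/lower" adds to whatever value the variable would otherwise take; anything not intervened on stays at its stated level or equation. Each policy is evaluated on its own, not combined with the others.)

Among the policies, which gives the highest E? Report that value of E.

Policy A (D − 46):
  D = 155 − 46 = 109
  H = 57 − 5·109 = -488
  E = 79 + 6·(-488) = -2849
Policy B (D + 19):
  D = 155 + 19 = 174
  H = 57 − 5·174 = -813
  E = 79 + 6·(-813) = -4799
Policy C (H − 56, F − 16):
  D = 155
  H = 57 − 5·155 (−56 from intervention) = -774
  E = 79 + 6·(-774) = -4565
Comparing — Policy A: E=-2849, Policy B: E=-4799, Policy C: E=-4565. Highest is -2849 (Policy A).

-2849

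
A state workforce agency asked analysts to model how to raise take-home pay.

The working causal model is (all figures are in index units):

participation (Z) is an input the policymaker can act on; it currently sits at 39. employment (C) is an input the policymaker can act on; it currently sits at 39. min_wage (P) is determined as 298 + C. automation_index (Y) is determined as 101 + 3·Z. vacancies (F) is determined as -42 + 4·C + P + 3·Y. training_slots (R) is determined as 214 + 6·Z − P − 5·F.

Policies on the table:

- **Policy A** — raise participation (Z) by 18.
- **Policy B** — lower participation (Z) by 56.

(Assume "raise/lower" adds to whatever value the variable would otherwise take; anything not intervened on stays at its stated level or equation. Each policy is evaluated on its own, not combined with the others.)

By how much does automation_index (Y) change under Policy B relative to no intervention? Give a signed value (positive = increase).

Baseline:
  Z = 39
  Y = 101 + 3·39 = 218
Policy B (Z − 56):
  Z = 39 − 56 = -17
  Y = 101 + 3·(-17) = 50
Change in Y: 50 − 218 = -168

-168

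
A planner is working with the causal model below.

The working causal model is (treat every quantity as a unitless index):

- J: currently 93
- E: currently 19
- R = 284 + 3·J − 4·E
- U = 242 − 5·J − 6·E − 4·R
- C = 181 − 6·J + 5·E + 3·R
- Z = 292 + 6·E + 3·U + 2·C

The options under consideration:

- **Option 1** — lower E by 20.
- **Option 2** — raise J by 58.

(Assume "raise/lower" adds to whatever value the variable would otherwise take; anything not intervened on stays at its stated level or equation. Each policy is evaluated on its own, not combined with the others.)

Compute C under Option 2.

Option 2 (J + 58):
  J = 93 + 58 = 151
  E = 19
  R = 284 + 3·151 − 4·19 = 661
  C = 181 − 6·151 + 5·19 + 3·661 = 1353

1353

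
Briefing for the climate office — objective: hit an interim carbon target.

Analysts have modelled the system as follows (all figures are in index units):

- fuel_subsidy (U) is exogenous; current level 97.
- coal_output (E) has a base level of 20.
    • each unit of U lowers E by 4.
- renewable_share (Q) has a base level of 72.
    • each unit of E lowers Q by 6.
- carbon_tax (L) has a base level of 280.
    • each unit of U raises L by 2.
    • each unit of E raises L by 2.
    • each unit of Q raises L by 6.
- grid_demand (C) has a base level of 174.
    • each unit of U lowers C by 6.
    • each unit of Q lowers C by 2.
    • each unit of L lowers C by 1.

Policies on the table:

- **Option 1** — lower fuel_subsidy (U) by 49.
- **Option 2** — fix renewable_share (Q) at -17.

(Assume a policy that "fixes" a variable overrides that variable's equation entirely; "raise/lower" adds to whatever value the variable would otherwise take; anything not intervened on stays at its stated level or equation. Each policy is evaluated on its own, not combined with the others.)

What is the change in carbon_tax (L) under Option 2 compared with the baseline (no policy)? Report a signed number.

Baseline:
  U = 97
  E = 20 − 4·97 = -368
  Q = 72 − 6·(-368) = 2280
  L = 280 + 2·97 + 2·(-368) + 6·2280 = 13418
Option 2 (Q := -17):
  U = 97
  E = 20 − 4·97 = -368
  Q = -17
  L = 280 + 2·97 + 2·(-368) + 6·(-17) = -364
Change in L: -364 − 13418 = -13782

-13782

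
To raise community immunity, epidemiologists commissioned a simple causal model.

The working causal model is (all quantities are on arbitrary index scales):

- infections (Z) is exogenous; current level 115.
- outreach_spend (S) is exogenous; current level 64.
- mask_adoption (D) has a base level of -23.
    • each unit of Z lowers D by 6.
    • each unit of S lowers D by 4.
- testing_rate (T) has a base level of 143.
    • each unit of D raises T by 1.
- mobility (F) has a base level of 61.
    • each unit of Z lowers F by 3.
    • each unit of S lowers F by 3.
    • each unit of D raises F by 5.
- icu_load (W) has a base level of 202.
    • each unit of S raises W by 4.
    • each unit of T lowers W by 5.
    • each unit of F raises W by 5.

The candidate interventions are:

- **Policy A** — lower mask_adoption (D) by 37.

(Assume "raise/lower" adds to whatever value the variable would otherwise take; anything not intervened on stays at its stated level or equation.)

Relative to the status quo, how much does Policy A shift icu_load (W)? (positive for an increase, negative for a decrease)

-740

Baseline:
  Z = 115
  S = 64
  D = -23 − 6·115 − 4·64 = -969
  T = 143 + (-969) = -826
  F = 61 − 3·115 − 3·64 + 5·(-969) = -5321
  W = 202 + 4·64 − 5·(-826) + 5·(-5321) = -22017
Policy A (D − 37):
  Z = 115
  S = 64
  D = -23 − 6·115 − 4·64 (−37 from intervention) = -1006
  T = 143 + (-1006) = -863
  F = 61 − 3·115 − 3·64 + 5·(-1006) = -5506
  W = 202 + 4·64 − 5·(-863) + 5·(-5506) = -22757
Change in W: -22757 − (-22017) = -740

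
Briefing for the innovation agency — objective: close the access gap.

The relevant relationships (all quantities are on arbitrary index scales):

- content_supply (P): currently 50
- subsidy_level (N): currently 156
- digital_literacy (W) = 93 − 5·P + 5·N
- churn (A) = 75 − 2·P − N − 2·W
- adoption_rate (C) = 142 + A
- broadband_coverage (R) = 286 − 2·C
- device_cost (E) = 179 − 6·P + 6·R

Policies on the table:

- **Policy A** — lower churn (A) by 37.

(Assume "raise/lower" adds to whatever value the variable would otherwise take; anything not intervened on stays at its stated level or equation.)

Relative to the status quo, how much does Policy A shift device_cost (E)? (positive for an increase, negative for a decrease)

444

Baseline:
  P = 50
  N = 156
  W = 93 − 5·50 + 5·156 = 623
  A = 75 − 2·50 − 156 − 2·623 = -1427
  C = 142 + (-1427) = -1285
  R = 286 − 2·(-1285) = 2856
  E = 179 − 6·50 + 6·2856 = 17015
Policy A (A − 37):
  P = 50
  N = 156
  W = 93 − 5·50 + 5·156 = 623
  A = 75 − 2·50 − 156 − 2·623 (−37 from intervention) = -1464
  C = 142 + (-1464) = -1322
  R = 286 − 2·(-1322) = 2930
  E = 179 − 6·50 + 6·2930 = 17459
Change in E: 17459 − 17015 = 444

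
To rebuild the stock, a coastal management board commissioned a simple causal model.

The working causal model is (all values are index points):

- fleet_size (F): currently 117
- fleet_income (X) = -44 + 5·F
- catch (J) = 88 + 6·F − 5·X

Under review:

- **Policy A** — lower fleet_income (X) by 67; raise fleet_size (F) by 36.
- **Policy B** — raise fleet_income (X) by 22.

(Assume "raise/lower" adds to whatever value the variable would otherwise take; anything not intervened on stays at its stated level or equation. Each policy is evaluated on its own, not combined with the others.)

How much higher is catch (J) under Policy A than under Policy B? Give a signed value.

Policy A (X − 67, F + 36):
  F = 117 + 36 = 153
  X = -44 + 5·153 (−67 from intervention) = 654
  J = 88 + 6·153 − 5·654 = -2264
Policy B (X + 22):
  F = 117
  X = -44 + 5·117 (+22 from intervention) = 563
  J = 88 + 6·117 − 5·563 = -2025
J: -2264 − (-2025) = -239

-239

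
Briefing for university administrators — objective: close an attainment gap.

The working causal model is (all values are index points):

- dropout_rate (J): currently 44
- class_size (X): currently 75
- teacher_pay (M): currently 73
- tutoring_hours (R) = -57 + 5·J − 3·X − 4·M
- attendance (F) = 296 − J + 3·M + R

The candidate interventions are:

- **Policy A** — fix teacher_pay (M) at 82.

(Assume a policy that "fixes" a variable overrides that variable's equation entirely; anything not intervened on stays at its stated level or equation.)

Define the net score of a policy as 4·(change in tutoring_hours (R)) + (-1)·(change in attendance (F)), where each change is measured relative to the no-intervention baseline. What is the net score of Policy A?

Baseline:
  J = 44
  X = 75
  M = 73
  R = -57 + 5·44 − 3·75 − 4·73 = -354
  F = 296 − 44 + 3·73 + (-354) = 117
Policy A (M := 82):
  J = 44
  X = 75
  M = 82
  R = -57 + 5·44 − 3·75 − 4·82 = -390
  F = 296 − 44 + 3·82 + (-390) = 108
ΔR = -390 − (-354) = -36; ΔF = 108 − 117 = -9
Score = 4·(-36) + (-1)·(-9) = -135

-135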